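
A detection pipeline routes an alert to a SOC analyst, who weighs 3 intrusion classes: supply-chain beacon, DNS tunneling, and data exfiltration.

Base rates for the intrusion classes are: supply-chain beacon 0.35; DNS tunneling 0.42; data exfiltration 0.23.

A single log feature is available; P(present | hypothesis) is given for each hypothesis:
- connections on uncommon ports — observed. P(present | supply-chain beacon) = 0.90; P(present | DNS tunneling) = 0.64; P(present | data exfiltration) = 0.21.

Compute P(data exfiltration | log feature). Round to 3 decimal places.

By Bayes' rule, the unnormalized weight for each hypothesis is prior × likelihood:
  supply-chain beacon: 0.35 × 0.90 = 0.315
  DNS tunneling: 0.42 × 0.64 = 0.2688
  data exfiltration: 0.23 × 0.21 = 0.0483
The unnormalized weights sum to 0.6321.
P(data exfiltration | evidence) = 0.0483 / 0.6321 ≈ 0.076.

0.076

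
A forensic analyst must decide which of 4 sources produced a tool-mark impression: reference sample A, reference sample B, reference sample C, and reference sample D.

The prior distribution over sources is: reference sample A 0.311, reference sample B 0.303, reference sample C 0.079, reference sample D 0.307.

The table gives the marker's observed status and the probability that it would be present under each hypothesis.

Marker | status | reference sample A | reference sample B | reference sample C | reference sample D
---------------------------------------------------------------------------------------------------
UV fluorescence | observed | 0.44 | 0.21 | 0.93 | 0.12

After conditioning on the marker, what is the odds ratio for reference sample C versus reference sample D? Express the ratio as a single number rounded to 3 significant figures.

1.99

Posterior odds equal prior odds times the likelihood ratio; only the two competing hypotheses matter.
  reference sample C: 0.079 × 0.93 = 0.07347
  reference sample D: 0.307 × 0.12 = 0.03684
Posterior odds = 0.07347 / 0.03684 ≈ 1.99.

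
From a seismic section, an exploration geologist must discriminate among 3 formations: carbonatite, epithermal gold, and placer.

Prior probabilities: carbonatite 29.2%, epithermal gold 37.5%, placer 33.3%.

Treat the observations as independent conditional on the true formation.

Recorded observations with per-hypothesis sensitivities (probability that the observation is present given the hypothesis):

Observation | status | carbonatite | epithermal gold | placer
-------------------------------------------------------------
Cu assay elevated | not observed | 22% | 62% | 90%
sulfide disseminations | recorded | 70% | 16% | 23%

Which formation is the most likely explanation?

carbonatite

Multiply each prior by the joint likelihood of the evidence pattern (using 1 − P(present | H) for each absent observation):
  carbonatite: 0.292 × (1 − 0.22) × 0.70 = 0.15943
  epithermal gold: 0.375 × (1 − 0.62) × 0.16 = 0.0228
  placer: 0.333 × (1 − 0.90) × 0.23 = 0.007659
The unnormalized weights sum to 0.18989.
P(carbonatite | evidence) ≈ 0.15943 / 0.18989 ≈ 0.840
P(epithermal gold | evidence) ≈ 0.0228 / 0.18989 ≈ 0.120
P(placer | evidence) ≈ 0.007659 / 0.18989 ≈ 0.040
The largest is 0.840, so carbonatite is most probable.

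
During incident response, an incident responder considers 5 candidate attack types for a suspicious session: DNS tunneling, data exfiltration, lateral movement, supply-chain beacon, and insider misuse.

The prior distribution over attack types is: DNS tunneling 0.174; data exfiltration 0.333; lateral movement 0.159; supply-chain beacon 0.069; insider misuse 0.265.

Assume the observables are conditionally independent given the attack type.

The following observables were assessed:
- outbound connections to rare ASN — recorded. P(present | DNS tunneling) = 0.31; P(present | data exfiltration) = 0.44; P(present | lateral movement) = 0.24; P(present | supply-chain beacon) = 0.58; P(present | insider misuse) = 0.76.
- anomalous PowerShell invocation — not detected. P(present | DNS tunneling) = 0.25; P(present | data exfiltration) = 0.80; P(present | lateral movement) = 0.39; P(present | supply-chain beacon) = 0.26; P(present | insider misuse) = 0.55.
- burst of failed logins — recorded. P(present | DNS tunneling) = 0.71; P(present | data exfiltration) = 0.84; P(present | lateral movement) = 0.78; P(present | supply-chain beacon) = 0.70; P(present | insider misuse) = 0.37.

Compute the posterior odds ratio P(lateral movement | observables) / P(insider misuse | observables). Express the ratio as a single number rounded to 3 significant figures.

Unnormalized posterior weight (prior times the observable likelihoods) for each of the two hypotheses (using 1 − P(present | H) for each absent observable):
  lateral movement: 0.159 × 0.24 × (1 − 0.39) × 0.78 = 0.018157
  insider misuse: 0.265 × 0.76 × (1 − 0.55) × 0.37 = 0.033533
Posterior odds = 0.018157 / 0.033533 ≈ 0.541.

0.541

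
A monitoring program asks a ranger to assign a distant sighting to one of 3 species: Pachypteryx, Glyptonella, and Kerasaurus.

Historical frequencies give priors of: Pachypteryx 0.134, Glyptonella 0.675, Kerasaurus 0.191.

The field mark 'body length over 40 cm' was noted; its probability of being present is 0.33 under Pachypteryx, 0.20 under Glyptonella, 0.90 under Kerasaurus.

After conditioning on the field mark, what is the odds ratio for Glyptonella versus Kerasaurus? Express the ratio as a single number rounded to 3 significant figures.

0.785

The normalizing constant cancels in an odds ratio, so compute prior × likelihood for the two hypotheses only:
  Glyptonella: 0.675 × 0.20 = 0.135
  Kerasaurus: 0.191 × 0.90 = 0.1719
Posterior odds = 0.135 / 0.1719 ≈ 0.785.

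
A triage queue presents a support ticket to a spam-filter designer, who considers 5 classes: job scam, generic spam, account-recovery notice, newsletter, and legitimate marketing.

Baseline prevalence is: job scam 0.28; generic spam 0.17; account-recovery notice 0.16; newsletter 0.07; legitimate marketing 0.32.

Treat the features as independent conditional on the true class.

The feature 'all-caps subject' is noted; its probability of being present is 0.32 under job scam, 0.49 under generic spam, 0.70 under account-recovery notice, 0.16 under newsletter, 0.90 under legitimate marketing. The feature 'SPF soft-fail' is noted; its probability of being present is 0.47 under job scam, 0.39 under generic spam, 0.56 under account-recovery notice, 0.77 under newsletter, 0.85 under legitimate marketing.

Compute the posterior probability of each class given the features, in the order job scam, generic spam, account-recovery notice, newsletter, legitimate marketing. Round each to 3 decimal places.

Multiply each prior by the joint likelihood of the feature pattern:
  job scam: 0.28 × 0.32 × 0.47 = 0.042112
  generic spam: 0.17 × 0.49 × 0.39 = 0.032487
  account-recovery notice: 0.16 × 0.70 × 0.56 = 0.06272
  newsletter: 0.07 × 0.16 × 0.77 = 0.008624
  legitimate marketing: 0.32 × 0.90 × 0.85 = 0.2448
The unnormalized weights sum to 0.39074.
P(job scam | evidence) = 0.042112 / 0.39074 ≈ 0.108
P(generic spam | evidence) = 0.032487 / 0.39074 ≈ 0.083
P(account-recovery notice | evidence) = 0.06272 / 0.39074 ≈ 0.161
P(newsletter | evidence) = 0.008624 / 0.39074 ≈ 0.022
P(legitimate marketing | evidence) = 0.2448 / 0.39074 ≈ 0.626

0.108, 0.083, 0.161, 0.022, 0.626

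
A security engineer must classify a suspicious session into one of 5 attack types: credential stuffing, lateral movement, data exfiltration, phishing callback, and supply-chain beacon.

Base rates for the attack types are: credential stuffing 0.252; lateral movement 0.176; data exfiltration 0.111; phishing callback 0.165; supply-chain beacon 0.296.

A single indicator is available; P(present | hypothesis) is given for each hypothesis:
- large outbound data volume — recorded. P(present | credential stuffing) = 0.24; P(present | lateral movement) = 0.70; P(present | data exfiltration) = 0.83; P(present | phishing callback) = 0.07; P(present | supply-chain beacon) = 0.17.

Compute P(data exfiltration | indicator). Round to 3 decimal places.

For each hypothesis, the unnormalized posterior weight is prior × likelihood:
  credential stuffing: 0.252 × 0.24 = 0.06048
  lateral movement: 0.176 × 0.70 = 0.1232
  data exfiltration: 0.111 × 0.83 = 0.09213
  phishing callback: 0.165 × 0.07 = 0.01155
  supply-chain beacon: 0.296 × 0.17 = 0.05032
The unnormalized weights sum to 0.33768.
P(data exfiltration | evidence) = 0.09213 / 0.33768 ≈ 0.273.

0.273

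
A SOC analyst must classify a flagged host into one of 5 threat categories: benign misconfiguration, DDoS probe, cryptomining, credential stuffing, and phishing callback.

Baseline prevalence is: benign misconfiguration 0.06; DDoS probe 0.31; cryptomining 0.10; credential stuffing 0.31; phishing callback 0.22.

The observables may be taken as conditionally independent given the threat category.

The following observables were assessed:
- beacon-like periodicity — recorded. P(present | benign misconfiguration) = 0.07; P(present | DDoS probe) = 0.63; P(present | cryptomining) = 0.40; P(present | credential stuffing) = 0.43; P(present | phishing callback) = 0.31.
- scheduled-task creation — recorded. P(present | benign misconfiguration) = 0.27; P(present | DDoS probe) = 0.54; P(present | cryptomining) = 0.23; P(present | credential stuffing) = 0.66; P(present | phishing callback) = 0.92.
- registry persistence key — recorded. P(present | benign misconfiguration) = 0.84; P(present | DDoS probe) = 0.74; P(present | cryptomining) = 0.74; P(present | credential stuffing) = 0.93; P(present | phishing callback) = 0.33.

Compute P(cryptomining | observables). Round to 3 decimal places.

0.036

Multiply each prior by the joint likelihood of the observable pattern:
  benign misconfiguration: 0.06 × 0.07 × 0.27 × 0.84 = 0.00095256
  DDoS probe: 0.31 × 0.63 × 0.54 × 0.74 = 0.078042
  cryptomining: 0.10 × 0.40 × 0.23 × 0.74 = 0.006808
  credential stuffing: 0.31 × 0.43 × 0.66 × 0.93 = 0.08182
  phishing callback: 0.22 × 0.31 × 0.92 × 0.33 = 0.020706
Marginal likelihood of the evidence = 0.18833.
P(cryptomining | evidence) = 0.006808 / 0.18833 ≈ 0.036.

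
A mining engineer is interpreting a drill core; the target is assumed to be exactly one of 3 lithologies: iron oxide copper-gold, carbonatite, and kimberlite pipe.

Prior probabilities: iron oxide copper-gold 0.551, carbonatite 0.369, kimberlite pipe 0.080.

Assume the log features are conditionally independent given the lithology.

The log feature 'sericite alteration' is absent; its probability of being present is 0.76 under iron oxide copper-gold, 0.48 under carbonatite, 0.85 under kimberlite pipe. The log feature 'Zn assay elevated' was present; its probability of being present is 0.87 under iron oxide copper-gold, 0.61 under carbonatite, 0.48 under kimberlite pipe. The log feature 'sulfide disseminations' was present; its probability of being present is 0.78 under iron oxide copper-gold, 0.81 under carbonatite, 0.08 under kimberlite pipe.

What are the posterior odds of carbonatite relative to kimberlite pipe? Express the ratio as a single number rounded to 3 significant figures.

206

Unnormalized posterior weight (prior times the log feature likelihoods) for each of the two hypotheses (using 1 − P(present | H) for each absent log feature):
  carbonatite: 0.369 × (1 − 0.48) × 0.61 × 0.81 = 0.094808
  kimberlite pipe: 0.080 × (1 − 0.85) × 0.48 × 0.08 = 0.0004608
Posterior odds = 0.094808 / 0.0004608 ≈ 206.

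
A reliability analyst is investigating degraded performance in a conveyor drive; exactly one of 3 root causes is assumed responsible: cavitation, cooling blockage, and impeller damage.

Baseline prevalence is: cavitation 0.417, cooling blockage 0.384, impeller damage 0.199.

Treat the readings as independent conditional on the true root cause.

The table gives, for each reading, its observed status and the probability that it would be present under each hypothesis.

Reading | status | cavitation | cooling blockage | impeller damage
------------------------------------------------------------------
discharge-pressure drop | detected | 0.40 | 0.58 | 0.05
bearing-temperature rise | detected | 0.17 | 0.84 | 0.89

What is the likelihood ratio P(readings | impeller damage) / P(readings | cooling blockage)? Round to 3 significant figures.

0.0913

The Bayes factor is the ratio of the joint likelihoods of the reading pattern under the two hypotheses.
  impeller damage: 0.05 × 0.89 = 0.0445
  cooling blockage: 0.58 × 0.84 = 0.4872
Bayes factor = 0.0445 / 0.4872 ≈ 0.0913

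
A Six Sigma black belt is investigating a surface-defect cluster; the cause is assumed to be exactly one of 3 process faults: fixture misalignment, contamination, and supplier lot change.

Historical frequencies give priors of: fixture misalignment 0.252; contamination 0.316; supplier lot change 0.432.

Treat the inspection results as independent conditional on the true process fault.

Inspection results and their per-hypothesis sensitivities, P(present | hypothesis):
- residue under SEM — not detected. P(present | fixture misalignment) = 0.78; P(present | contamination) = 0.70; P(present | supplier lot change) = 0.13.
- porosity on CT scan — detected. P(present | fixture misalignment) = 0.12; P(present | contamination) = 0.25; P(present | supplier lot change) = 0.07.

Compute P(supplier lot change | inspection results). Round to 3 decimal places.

By Bayes' rule with conditional independence, the unnormalized weight for each hypothesis is prior × ∏ likelihoods (using 1 − P(present | H) for each absent inspection result):
  fixture misalignment: 0.252 × (1 − 0.78) × 0.12 = 0.0066528
  contamination: 0.316 × (1 − 0.70) × 0.25 = 0.0237
  supplier lot change: 0.432 × (1 − 0.13) × 0.07 = 0.026309
Normalizing constant Z = 0.0066528 + 0.0237 + 0.026309 = 0.056662.
P(supplier lot change | evidence) = 0.026309 / 0.056662 ≈ 0.464.

0.464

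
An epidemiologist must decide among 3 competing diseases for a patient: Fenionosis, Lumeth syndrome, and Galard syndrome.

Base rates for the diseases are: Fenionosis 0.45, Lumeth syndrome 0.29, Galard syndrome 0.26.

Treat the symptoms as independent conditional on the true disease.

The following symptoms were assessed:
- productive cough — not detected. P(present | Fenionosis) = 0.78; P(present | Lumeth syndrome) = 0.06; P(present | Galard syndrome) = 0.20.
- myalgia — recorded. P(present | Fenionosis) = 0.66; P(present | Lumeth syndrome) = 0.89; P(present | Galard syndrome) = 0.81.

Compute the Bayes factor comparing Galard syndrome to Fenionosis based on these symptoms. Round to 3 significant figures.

Take the product of per-symptom likelihoods under each hypothesis (using 1 − P(present | H) for each absent symptom), then divide.
  Galard syndrome: (1 − 0.20) × 0.81 = 0.648
  Fenionosis: (1 − 0.78) × 0.66 = 0.1452
Bayes factor = 0.648 / 0.1452 ≈ 4.46

4.46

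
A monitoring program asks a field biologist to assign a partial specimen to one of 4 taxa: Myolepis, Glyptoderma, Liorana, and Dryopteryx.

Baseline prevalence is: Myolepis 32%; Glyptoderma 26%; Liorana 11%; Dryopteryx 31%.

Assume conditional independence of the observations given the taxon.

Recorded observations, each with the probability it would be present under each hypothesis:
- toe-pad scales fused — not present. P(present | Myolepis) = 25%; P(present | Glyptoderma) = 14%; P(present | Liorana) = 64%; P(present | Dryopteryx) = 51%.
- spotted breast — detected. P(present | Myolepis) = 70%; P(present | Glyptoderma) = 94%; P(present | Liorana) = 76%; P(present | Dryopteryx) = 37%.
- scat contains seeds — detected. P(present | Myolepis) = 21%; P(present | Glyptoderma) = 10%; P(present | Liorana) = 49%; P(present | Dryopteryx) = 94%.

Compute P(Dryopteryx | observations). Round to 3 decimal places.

0.426

Multiply each prior by the joint likelihood of the evidence pattern (using 1 − P(present | H) for each absent observation):
  Myolepis: 0.32 × (1 − 0.25) × 0.70 × 0.21 = 0.03528
  Glyptoderma: 0.26 × (1 − 0.14) × 0.94 × 0.10 = 0.021018
  Liorana: 0.11 × (1 − 0.64) × 0.76 × 0.49 = 0.014747
  Dryopteryx: 0.31 × (1 − 0.51) × 0.37 × 0.94 = 0.052831
Normalizing constant Z = 0.03528 + 0.021018 + 0.014747 + 0.052831 = 0.12388.
P(Dryopteryx | evidence) = 0.052831 / 0.12388 ≈ 0.426.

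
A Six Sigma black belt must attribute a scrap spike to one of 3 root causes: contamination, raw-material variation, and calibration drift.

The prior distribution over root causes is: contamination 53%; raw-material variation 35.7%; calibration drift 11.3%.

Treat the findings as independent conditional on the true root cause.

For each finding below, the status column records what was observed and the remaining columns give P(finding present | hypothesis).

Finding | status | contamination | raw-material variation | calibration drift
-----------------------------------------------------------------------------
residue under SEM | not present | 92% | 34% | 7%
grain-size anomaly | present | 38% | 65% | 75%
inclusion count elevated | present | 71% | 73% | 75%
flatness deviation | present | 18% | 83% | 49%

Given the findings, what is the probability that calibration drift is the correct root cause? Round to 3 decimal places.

0.234

Multiply each prior by the joint likelihood of the evidence pattern (using 1 − P(present | H) for each absent finding):
  contamination: 0.530 × (1 − 0.92) × 0.38 × 0.71 × 0.18 = 0.0020591
  raw-material variation: 0.357 × (1 − 0.34) × 0.65 × 0.73 × 0.83 = 0.092795
  calibration drift: 0.113 × (1 − 0.07) × 0.75 × 0.75 × 0.49 = 0.028965
Marginal likelihood of the evidence = 0.12382.
P(calibration drift | evidence) = 0.028965 / 0.12382 ≈ 0.234.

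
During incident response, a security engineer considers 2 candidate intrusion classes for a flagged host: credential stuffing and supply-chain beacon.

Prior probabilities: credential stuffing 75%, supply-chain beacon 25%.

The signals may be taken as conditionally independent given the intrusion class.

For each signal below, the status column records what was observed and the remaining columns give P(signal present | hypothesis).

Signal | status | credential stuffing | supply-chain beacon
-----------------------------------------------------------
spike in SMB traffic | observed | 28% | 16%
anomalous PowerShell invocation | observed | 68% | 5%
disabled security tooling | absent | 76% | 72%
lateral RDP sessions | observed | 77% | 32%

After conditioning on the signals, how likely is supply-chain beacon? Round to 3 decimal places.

0.007

Multiply each prior by the joint likelihood of the signal pattern (using 1 − P(present | H) for each absent signal):
  credential stuffing: 0.75 × 0.28 × 0.68 × (1 − 0.76) × 0.77 = 0.026389
  supply-chain beacon: 0.25 × 0.16 × 0.05 × (1 − 0.72) × 0.32 = 0.0001792
The unnormalized weights sum to 0.026569.
P(supply-chain beacon | evidence) = 0.0001792 / 0.026569 ≈ 0.007.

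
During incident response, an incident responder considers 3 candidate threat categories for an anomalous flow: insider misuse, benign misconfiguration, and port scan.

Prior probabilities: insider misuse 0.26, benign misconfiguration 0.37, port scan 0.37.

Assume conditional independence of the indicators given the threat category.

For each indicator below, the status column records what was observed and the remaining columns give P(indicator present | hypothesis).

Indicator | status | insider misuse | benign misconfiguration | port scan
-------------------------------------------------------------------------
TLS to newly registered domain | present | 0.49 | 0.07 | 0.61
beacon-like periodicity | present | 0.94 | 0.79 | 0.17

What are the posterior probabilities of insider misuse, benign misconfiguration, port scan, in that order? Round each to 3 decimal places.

0.671, 0.115, 0.215

By Bayes' rule with conditional independence, the unnormalized weight for each hypothesis is prior × ∏ likelihoods:
  insider misuse: 0.26 × 0.49 × 0.94 = 0.11976
  benign misconfiguration: 0.37 × 0.07 × 0.79 = 0.020461
  port scan: 0.37 × 0.61 × 0.17 = 0.038369
The unnormalized weights sum to 0.17859.
P(insider misuse | evidence) = 0.11976 / 0.17859 ≈ 0.671
P(benign misconfiguration | evidence) = 0.020461 / 0.17859 ≈ 0.115
P(port scan | evidence) = 0.038369 / 0.17859 ≈ 0.215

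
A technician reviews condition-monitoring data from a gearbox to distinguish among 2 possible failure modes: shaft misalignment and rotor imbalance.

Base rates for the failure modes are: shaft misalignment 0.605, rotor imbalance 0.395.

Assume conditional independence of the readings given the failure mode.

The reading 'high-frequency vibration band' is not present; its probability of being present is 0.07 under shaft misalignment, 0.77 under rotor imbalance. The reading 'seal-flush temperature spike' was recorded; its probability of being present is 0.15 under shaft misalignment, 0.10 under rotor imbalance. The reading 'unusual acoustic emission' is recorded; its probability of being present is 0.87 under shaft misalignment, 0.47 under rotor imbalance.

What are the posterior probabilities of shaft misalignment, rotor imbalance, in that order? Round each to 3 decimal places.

For each hypothesis, the unnormalized posterior weight is prior × product of the reading likelihoods (using 1 − P(present | H) for each absent reading):
  shaft misalignment: 0.605 × (1 − 0.07) × 0.15 × 0.87 = 0.073426
  rotor imbalance: 0.395 × (1 − 0.77) × 0.10 × 0.47 = 0.00427
The unnormalized weights sum to 0.077696.
P(shaft misalignment | evidence) = 0.073426 / 0.077696 ≈ 0.945
P(rotor imbalance | evidence) = 0.00427 / 0.077696 ≈ 0.055

0.945, 0.055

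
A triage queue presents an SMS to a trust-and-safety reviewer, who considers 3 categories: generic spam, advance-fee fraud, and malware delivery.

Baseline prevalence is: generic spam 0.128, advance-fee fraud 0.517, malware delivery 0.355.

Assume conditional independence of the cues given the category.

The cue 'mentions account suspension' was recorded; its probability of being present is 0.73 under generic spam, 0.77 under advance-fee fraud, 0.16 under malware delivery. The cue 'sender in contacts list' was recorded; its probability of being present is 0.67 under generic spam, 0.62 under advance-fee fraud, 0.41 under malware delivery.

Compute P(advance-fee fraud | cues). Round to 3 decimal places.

By Bayes' rule with conditional independence, the unnormalized weight for each hypothesis is prior × ∏ likelihoods:
  generic spam: 0.128 × 0.73 × 0.67 = 0.062605
  advance-fee fraud: 0.517 × 0.77 × 0.62 = 0.24682
  malware delivery: 0.355 × 0.16 × 0.41 = 0.023288
The unnormalized weights sum to 0.33271.
P(advance-fee fraud | evidence) = 0.24682 / 0.33271 ≈ 0.742.

0.742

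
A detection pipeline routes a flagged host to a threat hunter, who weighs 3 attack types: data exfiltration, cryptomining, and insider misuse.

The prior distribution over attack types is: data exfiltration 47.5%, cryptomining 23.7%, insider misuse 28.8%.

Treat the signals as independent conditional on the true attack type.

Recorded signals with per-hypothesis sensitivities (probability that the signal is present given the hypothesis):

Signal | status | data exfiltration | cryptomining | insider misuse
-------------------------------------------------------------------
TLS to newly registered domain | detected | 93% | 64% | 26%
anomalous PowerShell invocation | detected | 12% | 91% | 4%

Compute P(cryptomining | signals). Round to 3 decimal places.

By Bayes' rule with conditional independence, the unnormalized weight for each hypothesis is prior × ∏ likelihoods:
  data exfiltration: 0.475 × 0.93 × 0.12 = 0.05301
  cryptomining: 0.237 × 0.64 × 0.91 = 0.13803
  insider misuse: 0.288 × 0.26 × 0.04 = 0.0029952
Normalizing constant Z = 0.05301 + 0.13803 + 0.0029952 = 0.19403.
P(cryptomining | evidence) = 0.13803 / 0.19403 ≈ 0.711.

0.711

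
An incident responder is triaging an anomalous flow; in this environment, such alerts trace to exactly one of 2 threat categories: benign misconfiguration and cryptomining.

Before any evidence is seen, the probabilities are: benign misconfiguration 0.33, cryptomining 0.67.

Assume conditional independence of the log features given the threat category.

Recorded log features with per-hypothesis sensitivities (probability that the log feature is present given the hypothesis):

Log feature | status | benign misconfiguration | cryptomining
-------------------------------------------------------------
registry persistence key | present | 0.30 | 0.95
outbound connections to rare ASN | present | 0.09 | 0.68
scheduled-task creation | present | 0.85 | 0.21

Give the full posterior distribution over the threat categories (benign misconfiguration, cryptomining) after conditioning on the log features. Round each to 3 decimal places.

0.077, 0.923

Multiply each prior by the joint likelihood of the log feature pattern:
  benign misconfiguration: 0.33 × 0.30 × 0.09 × 0.85 = 0.0075735
  cryptomining: 0.67 × 0.95 × 0.68 × 0.21 = 0.090892
The unnormalized weights sum to 0.098466.
P(benign misconfiguration | evidence) = 0.0075735 / 0.098466 ≈ 0.077
P(cryptomining | evidence) = 0.090892 / 0.098466 ≈ 0.923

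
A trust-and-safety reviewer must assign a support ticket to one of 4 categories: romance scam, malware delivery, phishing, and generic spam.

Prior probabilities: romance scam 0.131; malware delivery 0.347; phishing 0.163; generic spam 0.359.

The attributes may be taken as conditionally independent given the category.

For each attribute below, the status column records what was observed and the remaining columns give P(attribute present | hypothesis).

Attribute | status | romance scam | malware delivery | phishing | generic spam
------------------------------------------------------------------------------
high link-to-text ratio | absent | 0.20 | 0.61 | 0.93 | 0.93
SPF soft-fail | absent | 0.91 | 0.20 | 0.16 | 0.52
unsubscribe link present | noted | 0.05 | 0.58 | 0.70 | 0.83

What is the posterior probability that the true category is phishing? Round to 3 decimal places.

Multiply each prior by the joint likelihood of the attribute pattern (using 1 − P(present | H) for each absent attribute):
  romance scam: 0.131 × (1 − 0.20) × (1 − 0.91) × 0.05 = 0.0004716
  malware delivery: 0.347 × (1 − 0.61) × (1 − 0.20) × 0.58 = 0.062793
  phishing: 0.163 × (1 − 0.93) × (1 − 0.16) × 0.70 = 0.0067091
  generic spam: 0.359 × (1 − 0.93) × (1 − 0.52) × 0.83 = 0.010012
The unnormalized weights sum to 0.079986.
P(phishing | evidence) = 0.0067091 / 0.079986 ≈ 0.084.

0.084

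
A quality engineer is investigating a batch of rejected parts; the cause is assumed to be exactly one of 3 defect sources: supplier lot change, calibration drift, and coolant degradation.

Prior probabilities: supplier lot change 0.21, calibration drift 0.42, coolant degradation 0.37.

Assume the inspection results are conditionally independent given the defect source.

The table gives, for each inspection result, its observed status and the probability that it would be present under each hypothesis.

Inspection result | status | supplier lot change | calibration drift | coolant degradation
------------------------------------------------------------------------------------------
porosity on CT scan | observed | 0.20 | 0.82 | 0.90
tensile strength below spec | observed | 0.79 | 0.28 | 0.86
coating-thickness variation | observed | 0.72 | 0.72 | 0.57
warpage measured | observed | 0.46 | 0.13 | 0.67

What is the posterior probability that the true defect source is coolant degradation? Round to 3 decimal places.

By Bayes' rule with conditional independence, the unnormalized weight for each hypothesis is prior × ∏ likelihoods:
  supplier lot change: 0.21 × 0.20 × 0.79 × 0.72 × 0.46 = 0.010989
  calibration drift: 0.42 × 0.82 × 0.28 × 0.72 × 0.13 = 0.009026
  coolant degradation: 0.37 × 0.90 × 0.86 × 0.57 × 0.67 = 0.10937
The unnormalized weights sum to 0.12938.
P(coolant degradation | evidence) = 0.10937 / 0.12938 ≈ 0.845.

0.845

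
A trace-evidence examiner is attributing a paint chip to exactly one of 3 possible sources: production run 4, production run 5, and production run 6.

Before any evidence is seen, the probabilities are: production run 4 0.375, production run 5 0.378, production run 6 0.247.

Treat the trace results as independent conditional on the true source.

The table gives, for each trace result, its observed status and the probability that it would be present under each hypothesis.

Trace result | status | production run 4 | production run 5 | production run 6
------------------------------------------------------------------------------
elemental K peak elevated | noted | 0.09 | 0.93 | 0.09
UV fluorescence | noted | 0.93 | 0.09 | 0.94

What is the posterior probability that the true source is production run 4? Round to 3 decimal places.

0.374

For each hypothesis, the unnormalized posterior weight is prior × product of the trace result likelihoods:
  production run 4: 0.375 × 0.09 × 0.93 = 0.031388
  production run 5: 0.378 × 0.93 × 0.09 = 0.031639
  production run 6: 0.247 × 0.09 × 0.94 = 0.020896
Normalizing constant Z = 0.031388 + 0.031639 + 0.020896 = 0.083922.
P(production run 4 | evidence) = 0.031388 / 0.083922 ≈ 0.374.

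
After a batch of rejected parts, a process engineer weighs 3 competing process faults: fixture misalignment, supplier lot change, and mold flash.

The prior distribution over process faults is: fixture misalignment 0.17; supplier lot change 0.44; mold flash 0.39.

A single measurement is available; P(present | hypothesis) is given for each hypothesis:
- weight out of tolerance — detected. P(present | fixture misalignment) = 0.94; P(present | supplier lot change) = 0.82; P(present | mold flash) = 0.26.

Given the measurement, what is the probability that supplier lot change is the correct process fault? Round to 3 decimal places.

0.580

For each hypothesis, the unnormalized posterior weight is prior × likelihood:
  fixture misalignment: 0.17 × 0.94 = 0.1598
  supplier lot change: 0.44 × 0.82 = 0.3608
  mold flash: 0.39 × 0.26 = 0.1014
The unnormalized weights sum to 0.622.
P(supplier lot change | evidence) = 0.3608 / 0.622 ≈ 0.580.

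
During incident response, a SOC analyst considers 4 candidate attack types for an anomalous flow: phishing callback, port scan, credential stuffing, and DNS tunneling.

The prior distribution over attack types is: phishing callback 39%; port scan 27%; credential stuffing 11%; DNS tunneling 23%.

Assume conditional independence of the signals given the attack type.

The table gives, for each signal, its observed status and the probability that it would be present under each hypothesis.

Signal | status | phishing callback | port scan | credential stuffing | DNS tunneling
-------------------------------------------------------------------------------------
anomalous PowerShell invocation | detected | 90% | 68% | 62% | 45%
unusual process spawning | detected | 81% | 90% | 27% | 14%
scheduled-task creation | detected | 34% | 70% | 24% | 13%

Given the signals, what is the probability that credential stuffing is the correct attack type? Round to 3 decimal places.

Multiply each prior by the joint likelihood of the signal pattern:
  phishing callback: 0.39 × 0.90 × 0.81 × 0.34 = 0.096665
  port scan: 0.27 × 0.68 × 0.90 × 0.70 = 0.11567
  credential stuffing: 0.11 × 0.62 × 0.27 × 0.24 = 0.0044194
  DNS tunneling: 0.23 × 0.45 × 0.14 × 0.13 = 0.0018837
The unnormalized weights sum to 0.21864.
P(credential stuffing | evidence) = 0.0044194 / 0.21864 ≈ 0.020.

0.020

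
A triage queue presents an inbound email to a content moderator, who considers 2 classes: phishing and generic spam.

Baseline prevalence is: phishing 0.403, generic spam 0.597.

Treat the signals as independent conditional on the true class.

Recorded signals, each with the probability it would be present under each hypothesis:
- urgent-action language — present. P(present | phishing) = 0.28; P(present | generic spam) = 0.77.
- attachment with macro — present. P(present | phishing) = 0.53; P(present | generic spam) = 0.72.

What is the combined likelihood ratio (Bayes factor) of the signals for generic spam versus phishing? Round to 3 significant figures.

3.74

Joint likelihood of the signal pattern under each hypothesis:
  generic spam: 0.77 × 0.72 = 0.5544
  phishing: 0.28 × 0.53 = 0.1484
Bayes factor = 0.5544 / 0.1484 ≈ 3.74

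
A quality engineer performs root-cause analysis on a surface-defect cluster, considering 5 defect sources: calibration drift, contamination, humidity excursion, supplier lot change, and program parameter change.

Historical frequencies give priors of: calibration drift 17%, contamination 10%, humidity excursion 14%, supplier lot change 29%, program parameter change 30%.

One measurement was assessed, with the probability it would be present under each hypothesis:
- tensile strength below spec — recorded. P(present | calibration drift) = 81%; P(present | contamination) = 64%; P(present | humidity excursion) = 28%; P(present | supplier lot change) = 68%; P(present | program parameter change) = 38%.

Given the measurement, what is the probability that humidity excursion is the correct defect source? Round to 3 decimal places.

0.071

For each hypothesis, the unnormalized posterior weight is prior × likelihood:
  calibration drift: 0.17 × 0.81 = 0.1377
  contamination: 0.10 × 0.64 = 0.064
  humidity excursion: 0.14 × 0.28 = 0.0392
  supplier lot change: 0.29 × 0.68 = 0.1972
  program parameter change: 0.30 × 0.38 = 0.114
The unnormalized weights sum to 0.5521.
P(humidity excursion | evidence) = 0.0392 / 0.5521 ≈ 0.071.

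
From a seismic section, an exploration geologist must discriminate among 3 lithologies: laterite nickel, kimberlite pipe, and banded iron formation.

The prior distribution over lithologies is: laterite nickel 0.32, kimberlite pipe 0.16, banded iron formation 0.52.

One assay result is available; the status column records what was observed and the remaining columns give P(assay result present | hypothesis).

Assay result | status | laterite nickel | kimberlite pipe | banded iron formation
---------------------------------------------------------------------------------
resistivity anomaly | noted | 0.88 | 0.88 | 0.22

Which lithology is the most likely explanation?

For each hypothesis, the unnormalized posterior weight is prior × likelihood:
  laterite nickel: 0.32 × 0.88 = 0.2816
  kimberlite pipe: 0.16 × 0.88 = 0.1408
  banded iron formation: 0.52 × 0.22 = 0.1144
The unnormalized weights sum to 0.5368.
P(laterite nickel | evidence) ≈ 0.2816 / 0.5368 ≈ 0.525
P(kimberlite pipe | evidence) ≈ 0.1408 / 0.5368 ≈ 0.262
P(banded iron formation | evidence) ≈ 0.1144 / 0.5368 ≈ 0.213
The largest is 0.525, so laterite nickel is most probable.

laterite nickel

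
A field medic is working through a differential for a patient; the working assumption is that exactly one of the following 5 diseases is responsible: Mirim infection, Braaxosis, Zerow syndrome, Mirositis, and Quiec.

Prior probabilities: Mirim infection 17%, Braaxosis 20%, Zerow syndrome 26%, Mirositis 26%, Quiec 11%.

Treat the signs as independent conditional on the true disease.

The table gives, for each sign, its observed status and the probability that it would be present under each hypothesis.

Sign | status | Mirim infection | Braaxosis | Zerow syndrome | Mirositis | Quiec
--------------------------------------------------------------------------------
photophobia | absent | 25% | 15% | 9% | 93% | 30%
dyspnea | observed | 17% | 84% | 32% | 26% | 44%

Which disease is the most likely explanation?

Braaxosis

Multiply each prior by the joint likelihood of the sign pattern (using 1 − P(present | H) for each absent sign):
  Mirim infection: 0.17 × (1 − 0.25) × 0.17 = 0.021675
  Braaxosis: 0.20 × (1 − 0.15) × 0.84 = 0.1428
  Zerow syndrome: 0.26 × (1 − 0.09) × 0.32 = 0.075712
  Mirositis: 0.26 × (1 − 0.93) × 0.26 = 0.004732
  Quiec: 0.11 × (1 − 0.30) × 0.44 = 0.03388
The unnormalized weights sum to 0.2788.
P(Mirim infection | evidence) ≈ 0.021675 / 0.2788 ≈ 0.078
P(Braaxosis | evidence) ≈ 0.1428 / 0.2788 ≈ 0.512
P(Zerow syndrome | evidence) ≈ 0.075712 / 0.2788 ≈ 0.272
P(Mirositis | evidence) ≈ 0.004732 / 0.2788 ≈ 0.017
P(Quiec | evidence) ≈ 0.03388 / 0.2788 ≈ 0.122
The largest is 0.512, so Braaxosis is most probable.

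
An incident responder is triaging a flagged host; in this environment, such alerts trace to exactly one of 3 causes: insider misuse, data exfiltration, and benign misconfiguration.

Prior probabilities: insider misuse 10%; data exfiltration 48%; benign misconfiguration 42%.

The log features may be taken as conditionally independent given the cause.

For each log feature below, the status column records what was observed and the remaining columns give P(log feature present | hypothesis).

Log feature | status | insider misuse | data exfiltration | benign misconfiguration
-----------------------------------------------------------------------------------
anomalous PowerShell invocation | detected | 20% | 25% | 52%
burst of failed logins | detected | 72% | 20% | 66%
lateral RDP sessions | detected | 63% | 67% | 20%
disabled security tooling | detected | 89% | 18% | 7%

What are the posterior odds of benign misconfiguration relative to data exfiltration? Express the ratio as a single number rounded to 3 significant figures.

0.697

Unnormalized posterior weight (prior times the log feature likelihoods) for each of the two hypotheses:
  benign misconfiguration: 0.42 × 0.52 × 0.66 × 0.20 × 0.07 = 0.002018
  data exfiltration: 0.48 × 0.25 × 0.20 × 0.67 × 0.18 = 0.0028944
Odds(benign misconfiguration : data exfiltration) = 0.002018 / 0.0028944 ≈ 0.697.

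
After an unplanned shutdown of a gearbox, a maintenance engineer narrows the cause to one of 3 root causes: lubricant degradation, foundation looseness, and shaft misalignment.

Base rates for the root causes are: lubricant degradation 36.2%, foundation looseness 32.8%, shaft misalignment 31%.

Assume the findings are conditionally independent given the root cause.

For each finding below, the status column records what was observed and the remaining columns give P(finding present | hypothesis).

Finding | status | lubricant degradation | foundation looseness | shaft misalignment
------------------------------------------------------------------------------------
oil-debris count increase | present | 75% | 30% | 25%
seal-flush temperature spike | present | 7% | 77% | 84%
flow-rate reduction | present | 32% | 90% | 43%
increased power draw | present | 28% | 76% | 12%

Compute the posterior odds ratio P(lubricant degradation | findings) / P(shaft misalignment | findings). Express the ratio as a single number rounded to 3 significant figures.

0.507

The normalizing constant cancels in an odds ratio, so compute prior × likelihood for the two hypotheses only:
  lubricant degradation: 0.362 × 0.75 × 0.07 × 0.32 × 0.28 = 0.0017028
  shaft misalignment: 0.310 × 0.25 × 0.84 × 0.43 × 0.12 = 0.0033592
Posterior odds = 0.0017028 / 0.0033592 ≈ 0.507.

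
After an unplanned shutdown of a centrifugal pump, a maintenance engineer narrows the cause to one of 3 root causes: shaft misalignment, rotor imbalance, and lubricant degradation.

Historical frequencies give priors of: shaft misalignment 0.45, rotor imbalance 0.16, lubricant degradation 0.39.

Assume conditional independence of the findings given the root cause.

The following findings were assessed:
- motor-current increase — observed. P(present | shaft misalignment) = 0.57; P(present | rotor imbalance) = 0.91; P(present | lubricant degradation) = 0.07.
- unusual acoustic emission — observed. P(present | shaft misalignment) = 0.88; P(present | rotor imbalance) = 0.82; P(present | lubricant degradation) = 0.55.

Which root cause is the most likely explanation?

shaft misalignment

Multiply each prior by the joint likelihood of the evidence pattern:
  shaft misalignment: 0.45 × 0.57 × 0.88 = 0.22572
  rotor imbalance: 0.16 × 0.91 × 0.82 = 0.11939
  lubricant degradation: 0.39 × 0.07 × 0.55 = 0.015015
Marginal likelihood of the evidence = 0.36013.
P(shaft misalignment | evidence) ≈ 0.22572 / 0.36013 ≈ 0.627
P(rotor imbalance | evidence) ≈ 0.11939 / 0.36013 ≈ 0.332
P(lubricant degradation | evidence) ≈ 0.015015 / 0.36013 ≈ 0.042
The largest is 0.627, so shaft misalignment is most probable.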